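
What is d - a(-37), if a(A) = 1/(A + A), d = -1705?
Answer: -126169/74 ≈ -1705.0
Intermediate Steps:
a(A) = 1/(2*A)
d - a(-37) = -1705 - 1/(2*(-37)) = -1705 - (-1)/(2*37) = -1705 - 1*(-1/74) = -1705 + 1/74 = -126169/74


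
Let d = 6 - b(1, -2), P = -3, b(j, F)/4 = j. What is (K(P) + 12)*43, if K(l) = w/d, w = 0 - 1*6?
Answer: 387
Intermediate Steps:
b(j, F) = 4*j
d = 2 (d = 6 - 4 = 2)
w = -6 (w = 0 - 6 = -6)
K(l) = -3 (K(l) = -6/2 = -6*½ = -3)
(K(P) + 12)*43 = (-3 + 12)*43 = 9*43 = 387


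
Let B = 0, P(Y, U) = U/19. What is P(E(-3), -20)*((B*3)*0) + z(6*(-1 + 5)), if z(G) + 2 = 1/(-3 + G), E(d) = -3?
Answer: -41/21 ≈ -1.9524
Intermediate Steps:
P(Y, U) = U/19 (P(Y, U) = U*(1/19) = U/19)
z(G) = -2 + 1/(-3 + G)
P(E(-3), -20)*((B*3)*0) + z(6*(-1 + 5)) = ((1/19)*(-20))*((0*3)*0) + (7 - 12*(-1 + 5))/(-3 + 6*(-1 + 5)) = -0*0 + (7 - 12*4)/(-3 + 6*4) = -20/19*0 + (7 - 2*24)/(-3 + 24) = 0 + (7 - 48)/21 = 0 + (1/21)*(-41) = 0 - 41/21 = -41/21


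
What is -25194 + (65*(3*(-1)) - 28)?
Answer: -25417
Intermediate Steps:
-25194 + (65*(3*(-1)) - 28) = -25194 + (65*(-3) - 28) = -25194 + (-195 - 28) = -25194 - 223 = -25417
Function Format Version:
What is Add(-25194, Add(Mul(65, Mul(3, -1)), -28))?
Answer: -25417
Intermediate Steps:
Add(-25194, Add(Mul(65, Mul(3, -1)), -28)) = Add(-25194, Add(Mul(65, -3), -28)) = Add(-25194, Add(-195, -28)) = Add(-25194, -223) = -25417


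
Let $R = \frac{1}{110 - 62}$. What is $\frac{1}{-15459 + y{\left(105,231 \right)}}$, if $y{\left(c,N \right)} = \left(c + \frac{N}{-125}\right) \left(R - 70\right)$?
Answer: $- \frac{1000}{22677491} \approx -4.4097 \cdot 10^{-5}$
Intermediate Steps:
$R = \frac{1}{48} \approx 0.020833$
$y{\left(c,N \right)} = - \frac{3359 c}{48} + \frac{3359 N}{6000}$ ($y{\left(c,N \right)} = \left(c + \frac{N}{-125}\right) \left(\frac{1}{48} - 70\right) = \left(c + N \left(- \frac{1}{125}\right)\right) \left(- \frac{3359}{48}\right) = \left(c - \frac{N}{125}\right) \left(- \frac{3359}{48}\right) = - \frac{3359 c}{48} + \frac{3359 N}{6000}$)
$\frac{1}{-15459 + y{\left(105,231 \right)}} = \frac{1}{-15459 + \left(\left(- \frac{3359}{48}\right) 105 + \frac{3359}{6000} \cdot 231\right)} = \frac{1}{-15459 + \left(- \frac{117565}{16} + \frac{258643}{2000}\right)} = \frac{1}{-15459 - \frac{7218491}{1000}} = \frac{1}{- \frac{22677491}{1000}} = - \frac{1000}{22677491}$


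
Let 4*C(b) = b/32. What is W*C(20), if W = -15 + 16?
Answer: 5/32 ≈ 0.15625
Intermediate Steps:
W = 1
C(b) = b/128 (C(b) = (b/32)/4 = b/128)
W*C(20) = 1*((1/128)*20) = 1*(5/32) = 5/32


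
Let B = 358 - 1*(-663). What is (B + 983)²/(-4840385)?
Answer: -4016016/4840385 ≈ -0.82969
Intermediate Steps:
B = 1021 (B = 358 + 663 = 1021)
(B + 983)²/(-4840385) = (1021 + 983)²/(-4840385) = 2004²*(-1/4840385) = 4016016*(-1/4840385) = -4016016/4840385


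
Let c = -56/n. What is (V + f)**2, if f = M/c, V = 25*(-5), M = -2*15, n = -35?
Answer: 330625/16 ≈ 20664.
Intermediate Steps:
c = 8/5 (c = -56/(-35) = -56*(-1/35) = 8/5 ≈ 1.6000)
M = -30
V = -125
f = -75/4 (f = -30/8/5 = -30*5/8 = -75/4 ≈ -18.750)
(V + f)**2 = (-125 - 75/4)**2 = (-575/4)**2 = 330625/16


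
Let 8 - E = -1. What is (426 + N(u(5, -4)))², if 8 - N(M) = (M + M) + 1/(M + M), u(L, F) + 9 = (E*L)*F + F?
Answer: 100185543441/148996 ≈ 6.7240e+5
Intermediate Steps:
E = 9 (E = 8 - 1*(-1) = 8 + 1 = 9)
u(L, F) = -9 + F + 9*F*L (u(L, F) = -9 + ((9*L)*F + F) = -9 + (9*F*L + F) = -9 + (F + 9*F*L) = -9 + F + 9*F*L)
N(M) = 8 - 2*M - 1/(2*M) (N(M) = 8 - ((M + M) + 1/(M + M)) = 8 - (2*M + 1/(2*M)) = 8 - (1/(2*M) + 2*M) = 8 + (-2*M - 1/(2*M)) = 8 - 2*M - 1/(2*M))
(426 + N(u(5, -4)))² = (426 + (8 - 2*(-9 - 4 + 9*(-4)*5) - 1/(2*(-9 - 4 + 9*(-4)*5))))² = (426 + (8 - 2*(-9 - 4 - 180) - 1/(2*(-9 - 4 - 180))))² = (426 + (8 - 2*(-193) - ½/(-193)))² = (426 + (8 + 386 - ½*(-1/193)))² = (426 + (8 + 386 + 1/386))² = (426 + 152085/386)² = (316521/386)² = 100185543441/148996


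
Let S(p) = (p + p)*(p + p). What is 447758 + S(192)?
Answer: 595214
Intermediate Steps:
S(p) = 4*p² (S(p) = (2*p)*(2*p) = 4*p²)
447758 + S(192) = 447758 + 4*192² = 447758 + 4*36864 = 447758 + 147456 = 595214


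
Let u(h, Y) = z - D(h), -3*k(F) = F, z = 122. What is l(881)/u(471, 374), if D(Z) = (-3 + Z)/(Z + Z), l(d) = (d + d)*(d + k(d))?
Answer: 121857277/14307 ≈ 8517.3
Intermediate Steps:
k(F) = -F/3
l(d) = 4*d**2/3 (l(d) = (d + d)*(d - d/3) = (2*d)*(2*d/3) = 4*d**2/3)
D(Z) = (-3 + Z)/(2*Z) (D(Z) = (-3 + Z)/((2*Z)) = (-3 + Z)*(1/(2*Z)) = (-3 + Z)/(2*Z))
u(h, Y) = 122 - (-3 + h)/(2*h)
l(881)/u(471, 374) = ((4/3)*881**2)/(((3/2)*(1 + 81*471)/471)) = ((4/3)*776161)/(((3/2)*(1/471)*(1 + 38151))) = 3104644/(3*(((3/2)*(1/471)*38152))) = 3104644/(3*(19076/157)) = (3104644/3)*(157/19076) = 121857277/14307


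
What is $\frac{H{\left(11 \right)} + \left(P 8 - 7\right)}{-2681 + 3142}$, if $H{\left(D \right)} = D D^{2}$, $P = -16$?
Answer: $\frac{1196}{461} \approx 2.5944$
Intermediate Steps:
$H{\left(D \right)} = D^{3}$
$\frac{H{\left(11 \right)} + \left(P 8 - 7\right)}{-2681 + 3142} = \frac{11^{3} - 135}{-2681 + 3142} = \frac{1331 - 135}{461} = \left(1331 - 135\right) \frac{1}{461} = 1196 \cdot \frac{1}{461} = \frac{1196}{461}$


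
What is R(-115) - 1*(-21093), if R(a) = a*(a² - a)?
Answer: -1513007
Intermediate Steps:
R(-115) - 1*(-21093) = (-115)²*(-1 - 115) - 1*(-21093) = 13225*(-116) + 21093 = -1534100 + 21093 = -1513007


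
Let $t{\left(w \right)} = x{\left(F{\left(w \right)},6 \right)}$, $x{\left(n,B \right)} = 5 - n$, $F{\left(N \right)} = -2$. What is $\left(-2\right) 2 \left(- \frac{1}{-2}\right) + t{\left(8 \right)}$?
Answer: $5$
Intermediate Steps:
$t{\left(w \right)} = 7$ ($t{\left(w \right)} = 5 - -2 = 5 + 2 = 7$)
$\left(-2\right) 2 \left(- \frac{1}{-2}\right) + t{\left(8 \right)} = \left(-2\right) 2 \left(- \frac{1}{-2}\right) + 7 = - 4 \left(\left(-1\right) \left(- \frac{1}{2}\right)\right) + 7 = \left(-4\right) \frac{1}{2} + 7 = -2 + 7 = 5$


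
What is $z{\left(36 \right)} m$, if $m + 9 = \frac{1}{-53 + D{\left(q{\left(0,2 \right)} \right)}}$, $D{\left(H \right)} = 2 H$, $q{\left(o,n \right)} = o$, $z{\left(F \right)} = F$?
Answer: $- \frac{17208}{53} \approx -324.68$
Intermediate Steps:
$m = - \frac{478}{53}$ ($m = -9 + \frac{1}{-53 + 2 \cdot 0} = -9 + \frac{1}{-53 + 0} = -9 + \frac{1}{-53} = -9 - \frac{1}{53} = - \frac{478}{53} \approx -9.0189$)
$z{\left(36 \right)} m = 36 \left(- \frac{478}{53}\right) = - \frac{17208}{53}$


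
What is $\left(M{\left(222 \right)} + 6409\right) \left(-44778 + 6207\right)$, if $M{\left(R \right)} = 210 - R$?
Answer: $-246738687$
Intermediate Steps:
$\left(M{\left(222 \right)} + 6409\right) \left(-44778 + 6207\right) = \left(\left(210 - 222\right) + 6409\right) \left(-44778 + 6207\right) = \left(\left(210 - 222\right) + 6409\right) \left(-38571\right) = \left(-12 + 6409\right) \left(-38571\right) = 6397 \left(-38571\right) = -246738687$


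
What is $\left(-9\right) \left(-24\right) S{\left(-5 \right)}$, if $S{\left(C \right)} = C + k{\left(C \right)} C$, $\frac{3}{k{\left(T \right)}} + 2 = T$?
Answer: $- \frac{4320}{7} \approx -617.14$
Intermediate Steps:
$k{\left(T \right)} = \frac{3}{-2 + T}$
$S{\left(C \right)} = C + \frac{3 C}{-2 + C}$ ($S{\left(C \right)} = C + \frac{3}{-2 + C} C = C + \frac{3 C}{-2 + C}$)
$\left(-9\right) \left(-24\right) S{\left(-5 \right)} = \left(-9\right) \left(-24\right) \left(- \frac{5 \left(1 - 5\right)}{-2 - 5}\right) = 216 \left(\left(-5\right) \frac{1}{-7} \left(-4\right)\right) = 216 \left(\left(-5\right) \left(- \frac{1}{7}\right) \left(-4\right)\right) = 216 \left(- \frac{20}{7}\right) = - \frac{4320}{7}$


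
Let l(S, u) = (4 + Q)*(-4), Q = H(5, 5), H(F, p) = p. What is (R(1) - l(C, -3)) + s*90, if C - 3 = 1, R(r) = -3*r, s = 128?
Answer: 11553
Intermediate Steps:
C = 4 (C = 3 + 1 = 4)
Q = 5
l(S, u) = -36 (l(S, u) = (4 + 5)*(-4) = 9*(-4) = -36)
(R(1) - l(C, -3)) + s*90 = (-3*1 - 1*(-36)) + 128*90 = (-3 + 36) + 11520 = 33 + 11520 = 11553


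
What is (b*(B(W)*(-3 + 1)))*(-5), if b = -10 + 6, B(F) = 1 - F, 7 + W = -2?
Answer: -400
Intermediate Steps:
W = -9 (W = -7 - 2 = -9)
b = -4
(b*(B(W)*(-3 + 1)))*(-5) = -4*(1 - 1*(-9))*(-3 + 1)*(-5) = -4*(1 + 9)*(-2)*(-5) = -40*(-2)*(-5) = -4*(-20)*(-5) = 80*(-5) = -400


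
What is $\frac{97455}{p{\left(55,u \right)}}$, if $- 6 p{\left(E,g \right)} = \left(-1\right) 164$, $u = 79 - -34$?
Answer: $\frac{292365}{82} \approx 3565.4$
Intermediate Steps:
$u = 113$ ($u = 79 + 34 = 113$)
$p{\left(E,g \right)} = \frac{82}{3}$ ($p{\left(E,g \right)} = - \frac{\left(-1\right) 164}{6} = \left(- \frac{1}{6}\right) \left(-164\right) = \frac{82}{3}$)
$\frac{97455}{p{\left(55,u \right)}} = \frac{97455}{\frac{82}{3}} = 97455 \cdot \frac{3}{82} = \frac{292365}{82}$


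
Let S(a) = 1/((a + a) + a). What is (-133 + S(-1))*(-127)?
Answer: 50800/3 ≈ 16933.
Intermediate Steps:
S(a) = 1/(3*a) (S(a) = 1/(2*a + a) = 1/(3*a))
(-133 + S(-1))*(-127) = (-133 + (⅓)/(-1))*(-127) = (-133 + (⅓)*(-1))*(-127) = (-133 - ⅓)*(-127) = -400/3*(-127) = 50800/3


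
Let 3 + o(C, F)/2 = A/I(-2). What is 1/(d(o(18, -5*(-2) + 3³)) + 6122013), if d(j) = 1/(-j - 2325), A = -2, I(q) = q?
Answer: 2321/14209192172 ≈ 1.6335e-7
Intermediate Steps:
o(C, F) = -4 (o(C, F) = -6 + 2*(-2/(-2)) = -6 + 2*(-2*(-½)) = -6 + 2*1 = -6 + 2 = -4)
d(j) = 1/(-2325 - j)
1/(d(o(18, -5*(-2) + 3³)) + 6122013) = 1/(-1/(2325 - 4) + 6122013) = 1/(-1/2321 + 6122013) = 1/(14209192172/2321) = 2321/14209192172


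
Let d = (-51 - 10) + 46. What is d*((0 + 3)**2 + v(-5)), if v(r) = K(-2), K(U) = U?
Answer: -105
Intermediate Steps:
v(r) = -2
d = -15 (d = -61 + 46 = -15)
d*((0 + 3)**2 + v(-5)) = -15*((0 + 3)**2 - 2) = -15*(3**2 - 2) = -15*(9 - 2) = -15*7 = -105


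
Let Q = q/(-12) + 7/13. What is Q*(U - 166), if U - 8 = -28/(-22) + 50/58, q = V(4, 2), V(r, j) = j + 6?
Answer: 248605/12441 ≈ 19.983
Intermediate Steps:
V(r, j) = 6 + j
q = 8 (q = 6 + 2 = 8)
U = 3233/319 (U = 8 + (-28/(-22) + 50/58) = 8 + (-28*(-1/22) + 50*(1/58)) = 8 + (14/11 + 25/29) = 8 + 681/319 = 3233/319 ≈ 10.135)
Q = -5/39 (Q = 8/(-12) + 7/13 = 8*(-1/12) + 7*(1/13) = -⅔ + 7/13 = -5/39 ≈ -0.12821)
Q*(U - 166) = -5*(3233/319 - 166)/39 = -5/39*(-49721/319) = 248605/12441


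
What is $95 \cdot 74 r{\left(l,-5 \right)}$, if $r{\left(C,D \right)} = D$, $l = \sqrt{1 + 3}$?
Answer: $-35150$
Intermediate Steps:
$l = 2$ ($l = \sqrt{4} = 2$)
$95 \cdot 74 r{\left(l,-5 \right)} = 95 \cdot 74 \left(-5\right) = 7030 \left(-5\right) = -35150$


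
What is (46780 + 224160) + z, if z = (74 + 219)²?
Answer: 356789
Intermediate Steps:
z = 85849 (z = 293² = 85849)
(46780 + 224160) + z = (46780 + 224160) + 85849 = 270940 + 85849 = 356789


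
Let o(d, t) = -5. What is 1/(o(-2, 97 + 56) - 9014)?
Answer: -1/9019 ≈ -0.00011088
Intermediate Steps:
1/(o(-2, 97 + 56) - 9014) = 1/(-5 - 9014) = 1/(-9019) = -1/9019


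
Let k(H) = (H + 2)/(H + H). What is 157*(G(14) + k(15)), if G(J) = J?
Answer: 68609/30 ≈ 2287.0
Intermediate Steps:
k(H) = (2 + H)/(2*H) (k(H) = (2 + H)/((2*H)) = (2 + H)*(1/(2*H)) = (2 + H)/(2*H))
157*(G(14) + k(15)) = 157*(14 + (½)*(2 + 15)/15) = 157*(14 + (½)*(1/15)*17) = 157*(14 + 17/30) = 157*(437/30) = 68609/30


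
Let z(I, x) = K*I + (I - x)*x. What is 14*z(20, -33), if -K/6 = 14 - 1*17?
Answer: -19446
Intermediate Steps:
K = 18 (K = -6*(14 - 1*17) = -6*(14 - 17) = -6*(-3) = 18)
z(I, x) = 18*I + x*(I - x) (z(I, x) = 18*I + (I - x)*x = 18*I + x*(I - x))
14*z(20, -33) = 14*(-1*(-33)² + 18*20 + 20*(-33)) = 14*(-1*1089 + 360 - 660) = 14*(-1089 + 360 - 660) = 14*(-1389) = -19446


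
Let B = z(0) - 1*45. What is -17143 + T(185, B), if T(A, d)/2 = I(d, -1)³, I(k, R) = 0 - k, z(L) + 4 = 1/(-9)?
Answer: 160204529/729 ≈ 2.1976e+5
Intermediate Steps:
z(L) = -37/9 (z(L) = -4 + 1/(-9) = -4 - ⅑ = -37/9)
I(k, R) = -k
B = -442/9 (B = -37/9 - 1*45 = -37/9 - 45 = -442/9 ≈ -49.111)
T(A, d) = -2*d³ (T(A, d) = 2*(-d)³ = 2*(-d³) = -2*d³)
-17143 + T(185, B) = -17143 - 2*(-442/9)³ = -17143 - 2*(-86350888/729) = -17143 + 172701776/729 = 160204529/729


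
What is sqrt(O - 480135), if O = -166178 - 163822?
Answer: 3*I*sqrt(90015) ≈ 900.08*I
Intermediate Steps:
O = -330000
sqrt(O - 480135) = sqrt(-330000 - 480135) = sqrt(-810135) = 3*I*sqrt(90015)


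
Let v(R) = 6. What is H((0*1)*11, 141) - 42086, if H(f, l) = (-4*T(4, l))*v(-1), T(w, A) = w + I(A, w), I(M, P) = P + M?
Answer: -45662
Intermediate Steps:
I(M, P) = M + P
T(w, A) = A + 2*w (T(w, A) = w + (A + w) = A + 2*w)
H(f, l) = -192 - 24*l (H(f, l) = -4*(l + 2*4)*6 = -4*(l + 8)*6 = -4*(8 + l)*6 = (-32 - 4*l)*6 = -192 - 24*l)
H((0*1)*11, 141) - 42086 = (-192 - 24*141) - 42086 = (-192 - 3384) - 42086 = -3576 - 42086 = -45662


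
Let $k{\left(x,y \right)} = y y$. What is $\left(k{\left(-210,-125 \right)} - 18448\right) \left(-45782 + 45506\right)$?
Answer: $779148$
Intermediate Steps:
$k{\left(x,y \right)} = y^{2}$
$\left(k{\left(-210,-125 \right)} - 18448\right) \left(-45782 + 45506\right) = \left(\left(-125\right)^{2} - 18448\right) \left(-45782 + 45506\right) = \left(15625 - 18448\right) \left(-276\right) = \left(-2823\right) \left(-276\right) = 779148$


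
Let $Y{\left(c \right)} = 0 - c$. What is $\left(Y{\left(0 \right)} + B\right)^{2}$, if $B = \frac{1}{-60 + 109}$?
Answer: $\frac{1}{2401} \approx 0.00041649$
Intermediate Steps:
$B = \frac{1}{49} \approx 0.020408$
$Y{\left(c \right)} = - c$
$\left(Y{\left(0 \right)} + B\right)^{2} = \left(\left(-1\right) 0 + \frac{1}{49}\right)^{2} = \left(0 + \frac{1}{49}\right)^{2} = \left(\frac{1}{49}\right)^{2} = \frac{1}{2401}$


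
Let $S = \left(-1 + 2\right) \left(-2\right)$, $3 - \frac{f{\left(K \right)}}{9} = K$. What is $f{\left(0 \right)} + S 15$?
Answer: $-3$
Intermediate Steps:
$f{\left(K \right)} = 27 - 9 K$
$S = -2$ ($S = 1 \left(-2\right) = -2$)
$f{\left(0 \right)} + S 15 = \left(27 - 0\right) - 30 = \left(27 + 0\right) - 30 = 27 - 30 = -3$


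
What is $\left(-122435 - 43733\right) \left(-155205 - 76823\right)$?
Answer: $38555628704$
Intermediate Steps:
$\left(-122435 - 43733\right) \left(-155205 - 76823\right) = \left(-166168\right) \left(-232028\right) = 38555628704$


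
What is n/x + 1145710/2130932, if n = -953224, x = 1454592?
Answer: -11397341389/96863644992 ≈ -0.11766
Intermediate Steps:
n/x + 1145710/2130932 = -953224/1454592 + 1145710/2130932 = -953224*1/1454592 + 1145710*(1/2130932) = -119153/181824 + 572855/1065466 = -11397341389/96863644992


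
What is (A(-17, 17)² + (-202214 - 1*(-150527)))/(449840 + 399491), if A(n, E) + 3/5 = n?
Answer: -1284431/21233275 ≈ -0.060491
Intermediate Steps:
A(n, E) = -⅗ + n
(A(-17, 17)² + (-202214 - 1*(-150527)))/(449840 + 399491) = ((-⅗ - 17)² + (-202214 - 1*(-150527)))/(449840 + 399491) = ((-88/5)² + (-202214 + 150527))/849331 = (7744/25 - 51687)*(1/849331) = -1284431/25*1/849331 = -1284431/21233275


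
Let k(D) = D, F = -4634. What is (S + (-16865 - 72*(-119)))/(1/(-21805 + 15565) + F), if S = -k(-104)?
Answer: 51124320/28916161 ≈ 1.7680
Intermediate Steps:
S = 104 (S = -1*(-104) = 104)
(S + (-16865 - 72*(-119)))/(1/(-21805 + 15565) + F) = (104 + (-16865 - 72*(-119)))/(1/(-21805 + 15565) - 4634) = (104 + (-16865 + 8568))/(1/(-6240) - 4634) = (104 - 8297)/(-1/6240 - 4634) = -8193/(-28916161/6240) = -8193*(-6240/28916161) = 51124320/28916161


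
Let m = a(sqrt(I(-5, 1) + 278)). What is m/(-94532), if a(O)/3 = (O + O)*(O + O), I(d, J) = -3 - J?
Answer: -822/23633 ≈ -0.034782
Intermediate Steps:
a(O) = 12*O**2 (a(O) = 3*((O + O)*(O + O)) = 3*((2*O)*(2*O)) = 3*(4*O**2) = 12*O**2)
m = 3288 (m = 12*(sqrt((-3 - 1*1) + 278))**2 = 12*(sqrt((-3 - 1) + 278))**2 = 12*(sqrt(-4 + 278))**2 = 12*(sqrt(274))**2 = 12*274 = 3288)
m/(-94532) = 3288/(-94532) = 3288*(-1/94532) = -822/23633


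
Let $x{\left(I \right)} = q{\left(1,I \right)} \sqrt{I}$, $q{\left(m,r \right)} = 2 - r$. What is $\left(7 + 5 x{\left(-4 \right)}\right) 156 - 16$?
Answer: $1076 + 9360 i \approx 1076.0 + 9360.0 i$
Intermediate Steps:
$x{\left(I \right)} = \sqrt{I} \left(2 - I\right)$ ($x{\left(I \right)} = \left(2 - I\right) \sqrt{I} = \sqrt{I} \left(2 - I\right)$)
$\left(7 + 5 x{\left(-4 \right)}\right) 156 - 16 = \left(7 + 5 \sqrt{-4} \left(2 - -4\right)\right) 156 - 16 = \left(7 + 5 \cdot 2 i \left(2 + 4\right)\right) 156 - 16 = \left(7 + 5 \cdot 2 i 6\right) 156 - 16 = \left(7 + 5 \cdot 12 i\right) 156 - 16 = \left(7 + 60 i\right) 156 - 16 = \left(1092 + 9360 i\right) - 16 = 1076 + 9360 i$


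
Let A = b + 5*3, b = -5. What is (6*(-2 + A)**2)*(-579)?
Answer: -222336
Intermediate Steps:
A = 10 (A = -5 + 5*3 = -5 + 15 = 10)
(6*(-2 + A)**2)*(-579) = (6*(-2 + 10)**2)*(-579) = (6*8**2)*(-579) = (6*64)*(-579) = 384*(-579) = -222336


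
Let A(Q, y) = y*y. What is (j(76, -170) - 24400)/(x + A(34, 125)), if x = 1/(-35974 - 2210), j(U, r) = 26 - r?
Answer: -924205536/596624999 ≈ -1.5491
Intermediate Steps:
A(Q, y) = y**2
x = -1/38184 (x = 1/(-38184) = -1/38184 ≈ -2.6189e-5)
(j(76, -170) - 24400)/(x + A(34, 125)) = ((26 - 1*(-170)) - 24400)/(-1/38184 + 125**2) = ((26 + 170) - 24400)/(-1/38184 + 15625) = (196 - 24400)/(596624999/38184) = -24204*38184/596624999 = -924205536/596624999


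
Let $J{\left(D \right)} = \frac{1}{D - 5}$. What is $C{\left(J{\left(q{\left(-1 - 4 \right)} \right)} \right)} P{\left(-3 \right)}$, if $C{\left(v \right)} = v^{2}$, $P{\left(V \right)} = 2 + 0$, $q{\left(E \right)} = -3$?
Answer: $\frac{1}{32} \approx 0.03125$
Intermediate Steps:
$J{\left(D \right)} = \frac{1}{-5 + D}$
$P{\left(V \right)} = 2$
$C{\left(J{\left(q{\left(-1 - 4 \right)} \right)} \right)} P{\left(-3 \right)} = \left(\frac{1}{-5 - 3}\right)^{2} \cdot 2 = \left(\frac{1}{-8}\right)^{2} \cdot 2 = \left(- \frac{1}{8}\right)^{2} \cdot 2 = \frac{1}{64} \cdot 2 = \frac{1}{32}$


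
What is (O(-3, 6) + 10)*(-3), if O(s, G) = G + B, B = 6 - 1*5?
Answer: -51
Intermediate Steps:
B = 1 (B = 6 - 5 = 1)
O(s, G) = 1 + G (O(s, G) = G + 1 = 1 + G)
(O(-3, 6) + 10)*(-3) = ((1 + 6) + 10)*(-3) = (7 + 10)*(-3) = 17*(-3) = -51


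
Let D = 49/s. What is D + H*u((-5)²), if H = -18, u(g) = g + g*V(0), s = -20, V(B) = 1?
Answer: -18049/20 ≈ -902.45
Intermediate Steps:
u(g) = 2*g (u(g) = g + g*1 = g + g = 2*g)
D = -49/20 (D = 49/(-20) = 49*(-1/20) = -49/20 ≈ -2.4500)
D + H*u((-5)²) = -49/20 - 36*(-5)² = -49/20 - 36*25 = -49/20 - 18*50 = -49/20 - 900 = -18049/20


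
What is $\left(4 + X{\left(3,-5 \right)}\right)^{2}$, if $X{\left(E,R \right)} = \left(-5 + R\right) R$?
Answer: $2916$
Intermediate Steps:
$X{\left(E,R \right)} = R \left(-5 + R\right)$
$\left(4 + X{\left(3,-5 \right)}\right)^{2} = \left(4 - 5 \left(-5 - 5\right)\right)^{2} = \left(4 - -50\right)^{2} = \left(4 + 50\right)^{2} = 54^{2} = 2916$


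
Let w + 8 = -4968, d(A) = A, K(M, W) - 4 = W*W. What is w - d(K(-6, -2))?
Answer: -4984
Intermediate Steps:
K(M, W) = 4 + W² (K(M, W) = 4 + W*W = 4 + W²)
w = -4976 (w = -8 - 4968 = -4976)
w - d(K(-6, -2)) = -4976 - (4 + (-2)²) = -4976 - (4 + 4) = -4976 - 1*8 = -4976 - 8 = -4984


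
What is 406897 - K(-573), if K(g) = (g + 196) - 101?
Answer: 407375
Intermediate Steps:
K(g) = 95 + g (K(g) = (196 + g) - 101 = 95 + g)
406897 - K(-573) = 406897 - (95 - 573) = 406897 - 1*(-478) = 406897 + 478 = 407375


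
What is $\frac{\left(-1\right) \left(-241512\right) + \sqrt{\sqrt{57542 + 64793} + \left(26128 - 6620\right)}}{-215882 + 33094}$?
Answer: $- \frac{60378}{45697} - \frac{\sqrt{19508 + \sqrt{122335}}}{182788} \approx -1.322$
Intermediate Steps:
$\frac{\left(-1\right) \left(-241512\right) + \sqrt{\sqrt{57542 + 64793} + \left(26128 - 6620\right)}}{-215882 + 33094} = \frac{241512 + \sqrt{\sqrt{122335} + 19508}}{-182788} = \left(241512 + \sqrt{19508 + \sqrt{122335}}\right) \left(- \frac{1}{182788}\right) = - \frac{60378}{45697} - \frac{\sqrt{19508 + \sqrt{122335}}}{182788}$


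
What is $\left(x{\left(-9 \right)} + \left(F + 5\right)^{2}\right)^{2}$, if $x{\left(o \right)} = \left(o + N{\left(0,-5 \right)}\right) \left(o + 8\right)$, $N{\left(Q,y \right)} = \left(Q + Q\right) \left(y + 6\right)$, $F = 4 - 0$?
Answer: $8100$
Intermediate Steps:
$F = 4$ ($F = 4 + 0 = 4$)
$N{\left(Q,y \right)} = 2 Q \left(6 + y\right)$
$x{\left(o \right)} = o \left(8 + o\right)$ ($x{\left(o \right)} = \left(o + 2 \cdot 0 \left(6 - 5\right)\right) \left(o + 8\right) = \left(o + 2 \cdot 0 \cdot 1\right) \left(8 + o\right) = \left(o + 0\right) \left(8 + o\right) = o \left(8 + o\right)$)
$\left(x{\left(-9 \right)} + \left(F + 5\right)^{2}\right)^{2} = \left(- 9 \left(8 - 9\right) + \left(4 + 5\right)^{2}\right)^{2} = \left(\left(-9\right) \left(-1\right) + 9^{2}\right)^{2} = \left(9 + 81\right)^{2} = 90^{2} = 8100$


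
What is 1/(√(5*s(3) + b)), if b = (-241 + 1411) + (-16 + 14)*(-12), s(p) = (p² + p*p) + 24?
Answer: √39/234 ≈ 0.026688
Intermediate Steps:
s(p) = 24 + 2*p² (s(p) = (p² + p²) + 24 = 2*p² + 24 = 24 + 2*p²)
b = 1194 (b = 1170 - 2*(-12) = 1170 + 24 = 1194)
1/(√(5*s(3) + b)) = 1/(√(5*(24 + 2*3²) + 1194)) = 1/(√(5*(24 + 2*9) + 1194)) = 1/(√(5*(24 + 18) + 1194)) = 1/(√(5*42 + 1194)) = 1/(√(210 + 1194)) = 1/(√1404) = 1/(6*√39) = √39/234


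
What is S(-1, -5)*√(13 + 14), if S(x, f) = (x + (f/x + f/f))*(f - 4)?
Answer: -135*√3 ≈ -233.83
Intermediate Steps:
S(x, f) = (-4 + f)*(1 + x + f/x) (S(x, f) = (x + (f/x + 1))*(-4 + f) = (x + (1 + f/x))*(-4 + f) = (1 + x + f/x)*(-4 + f) = (-4 + f)*(1 + x + f/x))
S(-1, -5)*√(13 + 14) = (((-5)² - 4*(-5) - (-4 - 5 - 4*(-1) - 5*(-1)))/(-1))*√(13 + 14) = (-(25 + 20 - (-4 - 5 + 4 + 5)))*√27 = (-(25 + 20 - 1*0))*(3*√3) = (-(25 + 20 + 0))*(3*√3) = (-1*45)*(3*√3) = -135*√3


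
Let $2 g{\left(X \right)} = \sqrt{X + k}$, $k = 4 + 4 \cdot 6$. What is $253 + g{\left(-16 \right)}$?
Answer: $253 + \sqrt{3} \approx 254.73$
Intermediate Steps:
$k = 28$ ($k = 4 + 24 = 28$)
$g{\left(X \right)} = \frac{\sqrt{28 + X}}{2}$ ($g{\left(X \right)} = \frac{\sqrt{X + 28}}{2} = \frac{\sqrt{28 + X}}{2}$)
$253 + g{\left(-16 \right)} = 253 + \frac{\sqrt{28 - 16}}{2} = 253 + \frac{\sqrt{12}}{2} = 253 + \frac{2 \sqrt{3}}{2} = 253 + \sqrt{3}$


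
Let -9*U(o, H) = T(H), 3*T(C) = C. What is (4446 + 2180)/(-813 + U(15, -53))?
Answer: -89451/10949 ≈ -8.1698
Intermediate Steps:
T(C) = C/3
U(o, H) = -H/27
(4446 + 2180)/(-813 + U(15, -53)) = (4446 + 2180)/(-813 - 1/27*(-53)) = 6626/(-813 + 53/27) = 6626/(-21898/27) = 6626*(-27/21898) = -89451/10949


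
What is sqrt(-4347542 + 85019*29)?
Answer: I*sqrt(1881991) ≈ 1371.9*I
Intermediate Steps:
sqrt(-4347542 + 85019*29) = sqrt(-4347542 + 2465551) = sqrt(-1881991) = I*sqrt(1881991)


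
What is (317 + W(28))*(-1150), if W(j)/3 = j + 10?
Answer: -495650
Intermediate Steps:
W(j) = 30 + 3*j (W(j) = 3*(j + 10) = 3*(10 + j) = 30 + 3*j)
(317 + W(28))*(-1150) = (317 + (30 + 3*28))*(-1150) = (317 + (30 + 84))*(-1150) = (317 + 114)*(-1150) = 431*(-1150) = -495650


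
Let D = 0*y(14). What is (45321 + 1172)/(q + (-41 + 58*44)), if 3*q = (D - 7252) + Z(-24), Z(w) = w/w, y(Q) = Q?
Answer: 46493/94 ≈ 494.61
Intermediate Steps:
Z(w) = 1
D = 0 (D = 0*14 = 0)
q = -2417 (q = ((0 - 7252) + 1)/3 = (-7252 + 1)/3 = (⅓)*(-7251) = -2417)
(45321 + 1172)/(q + (-41 + 58*44)) = (45321 + 1172)/(-2417 + (-41 + 58*44)) = 46493/(-2417 + (-41 + 2552)) = 46493/(-2417 + 2511) = 46493/94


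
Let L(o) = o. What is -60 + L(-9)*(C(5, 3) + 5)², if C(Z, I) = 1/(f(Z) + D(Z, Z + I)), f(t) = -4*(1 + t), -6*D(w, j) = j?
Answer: -1625721/5776 ≈ -281.46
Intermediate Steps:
D(w, j) = -j/6
f(t) = -4 - 4*t
C(Z, I) = 1/(-4 - 25*Z/6 - I/6) (C(Z, I) = 1/((-4 - 4*Z) - (Z + I)/6) = 1/((-4 - 4*Z) - (I + Z)/6) = 1/((-4 - 4*Z) + (-I/6 - Z/6)) = 1/(-4 - 25*Z/6 - I/6))
-60 + L(-9)*(C(5, 3) + 5)² = -60 - 9*(-6/(24 + 3 + 25*5) + 5)² = -60 - 9*(-6/(24 + 3 + 125) + 5)² = -60 - 9*(-6/152 + 5)² = -60 - 9*(-6*1/152 + 5)² = -60 - 9*(-3/76 + 5)² = -60 - 9*(377/76)² = -60 - 9*142129/5776 = -60 - 1279161/5776 = -1625721/5776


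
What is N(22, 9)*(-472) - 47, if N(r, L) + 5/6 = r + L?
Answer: -42857/3 ≈ -14286.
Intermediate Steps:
N(r, L) = -5/6 + L + r (N(r, L) = -5/6 + (r + L) = -5/6 + (L + r) = -5/6 + L + r)
N(22, 9)*(-472) - 47 = (-5/6 + 9 + 22)*(-472) - 47 = (181/6)*(-472) - 47 = -42716/3 - 47 = -42857/3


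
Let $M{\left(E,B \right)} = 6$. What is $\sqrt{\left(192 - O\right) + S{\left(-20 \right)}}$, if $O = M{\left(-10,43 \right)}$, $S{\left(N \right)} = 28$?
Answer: $\sqrt{214} \approx 14.629$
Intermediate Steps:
$O = 6$
$\sqrt{\left(192 - O\right) + S{\left(-20 \right)}} = \sqrt{\left(192 - 6\right) + 28} = \sqrt{186 + 28} = \sqrt{214}$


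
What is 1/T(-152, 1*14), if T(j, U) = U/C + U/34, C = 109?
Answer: 1853/1001 ≈ 1.8511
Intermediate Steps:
T(j, U) = 143*U/3706 (T(j, U) = U/109 + U/34 = 143*U/3706)
1/T(-152, 1*14) = 1/(143*(1*14)/3706) = 1/((143/3706)*14) = 1/(1001/1853) = 1853/1001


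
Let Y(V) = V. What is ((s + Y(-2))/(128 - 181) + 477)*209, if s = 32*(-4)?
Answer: 5310899/53 ≈ 1.0021e+5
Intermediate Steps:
s = -128
((s + Y(-2))/(128 - 181) + 477)*209 = ((-128 - 2)/(128 - 181) + 477)*209 = (-130/(-53) + 477)*209 = (-130*(-1/53) + 477)*209 = (130/53 + 477)*209 = (25411/53)*209 = 5310899/53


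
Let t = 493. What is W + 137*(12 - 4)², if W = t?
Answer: 9261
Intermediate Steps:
W = 493
W + 137*(12 - 4)² = 493 + 137*(12 - 4)² = 493 + 137*8² = 493 + 137*64 = 493 + 8768 = 9261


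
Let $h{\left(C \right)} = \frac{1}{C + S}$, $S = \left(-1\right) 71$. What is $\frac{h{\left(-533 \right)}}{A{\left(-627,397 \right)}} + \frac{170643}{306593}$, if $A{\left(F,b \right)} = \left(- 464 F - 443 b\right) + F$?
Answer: $\frac{11794113501367}{21190395941960} \approx 0.55658$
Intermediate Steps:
$S = -71$
$A{\left(F,b \right)} = - 463 F - 443 b$
$h{\left(C \right)} = \frac{1}{-71 + C}$ ($h{\left(C \right)} = \frac{1}{C - 71} = \frac{1}{-71 + C}$)
$\frac{h{\left(-533 \right)}}{A{\left(-627,397 \right)}} + \frac{170643}{306593} = \frac{1}{\left(-71 - 533\right) \left(\left(-463\right) \left(-627\right) - 175871\right)} + \frac{170643}{306593} = \frac{1}{\left(-604\right) \left(290301 - 175871\right)} + 170643 \cdot \frac{1}{306593} = - \frac{1}{604 \cdot 114430} + \frac{170643}{306593} = \left(- \frac{1}{604}\right) \frac{1}{114430} + \frac{170643}{306593} = - \frac{1}{69115720} + \frac{170643}{306593} = \frac{11794113501367}{21190395941960}$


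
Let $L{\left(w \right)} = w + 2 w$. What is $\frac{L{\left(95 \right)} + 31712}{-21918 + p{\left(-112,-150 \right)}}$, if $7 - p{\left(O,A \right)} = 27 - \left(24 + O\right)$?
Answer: $- \frac{31997}{22026} \approx -1.4527$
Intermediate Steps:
$L{\left(w \right)} = 3 w$
$p{\left(O,A \right)} = 4 + O$ ($p{\left(O,A \right)} = 7 - \left(27 - \left(24 + O\right)\right) = 7 - \left(3 - O\right) = 7 + \left(-3 + O\right) = 4 + O$)
$\frac{L{\left(95 \right)} + 31712}{-21918 + p{\left(-112,-150 \right)}} = \frac{3 \cdot 95 + 31712}{-21918 + \left(4 - 112\right)} = \frac{285 + 31712}{-21918 - 108} = \frac{31997}{-22026} = 31997 \left(- \frac{1}{22026}\right) = - \frac{31997}{22026}$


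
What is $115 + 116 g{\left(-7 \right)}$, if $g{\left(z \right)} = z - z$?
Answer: $115$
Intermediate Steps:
$g{\left(z \right)} = 0$
$115 + 116 g{\left(-7 \right)} = 115 + 116 \cdot 0 = 115 + 0 = 115$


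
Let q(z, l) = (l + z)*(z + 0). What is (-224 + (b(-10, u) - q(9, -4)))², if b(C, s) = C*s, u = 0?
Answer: 72361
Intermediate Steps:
q(z, l) = z*(l + z) (q(z, l) = (l + z)*z = z*(l + z))
(-224 + (b(-10, u) - q(9, -4)))² = (-224 + (-10*0 - 9*(-4 + 9)))² = (-224 + (0 - 9*5))² = (-224 + (0 - 1*45))² = (-224 + (0 - 45))² = (-224 - 45)² = (-269)² = 72361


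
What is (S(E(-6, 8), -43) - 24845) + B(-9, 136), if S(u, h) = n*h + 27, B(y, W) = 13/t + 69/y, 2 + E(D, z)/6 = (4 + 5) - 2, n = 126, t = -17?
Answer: -1542466/51 ≈ -30244.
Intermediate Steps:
E(D, z) = 30 (E(D, z) = -12 + 6*((4 + 5) - 2) = -12 + 6*(9 - 2) = -12 + 6*7 = -12 + 42 = 30)
B(y, W) = -13/17 + 69/y (B(y, W) = 13/(-17) + 69/y = 13*(-1/17) + 69/y = -13/17 + 69/y)
S(u, h) = 27 + 126*h (S(u, h) = 126*h + 27 = 27 + 126*h)
(S(E(-6, 8), -43) - 24845) + B(-9, 136) = ((27 + 126*(-43)) - 24845) + (-13/17 + 69/(-9)) = ((27 - 5418) - 24845) + (-13/17 + 69*(-1/9)) = (-5391 - 24845) + (-13/17 - 23/3) = -30236 - 430/51 = -1542466/51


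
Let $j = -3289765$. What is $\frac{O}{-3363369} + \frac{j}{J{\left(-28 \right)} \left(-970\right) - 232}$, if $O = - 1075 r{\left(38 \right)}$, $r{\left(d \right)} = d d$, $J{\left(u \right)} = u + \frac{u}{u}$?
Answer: $- \frac{11024399014885}{87306332502} \approx -126.27$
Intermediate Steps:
$J{\left(u \right)} = 1 + u$ ($J{\left(u \right)} = u + 1 = 1 + u$)
$r{\left(d \right)} = d^{2}$
$O = -1552300$ ($O = - 1075 \cdot 38^{2} = \left(-1075\right) 1444 = -1552300$)
$\frac{O}{-3363369} + \frac{j}{J{\left(-28 \right)} \left(-970\right) - 232} = - \frac{1552300}{-3363369} - \frac{3289765}{\left(1 - 28\right) \left(-970\right) - 232} = \left(-1552300\right) \left(- \frac{1}{3363369}\right) - \frac{3289765}{\left(-27\right) \left(-970\right) - 232} = \frac{1552300}{3363369} - \frac{3289765}{26190 - 232} = \frac{1552300}{3363369} - \frac{3289765}{25958} = - \frac{11024399014885}{87306332502}$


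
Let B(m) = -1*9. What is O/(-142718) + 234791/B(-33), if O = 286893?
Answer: -33511483975/1284462 ≈ -26090.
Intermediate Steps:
B(m) = -9
O/(-142718) + 234791/B(-33) = 286893/(-142718) + 234791/(-9) = 286893*(-1/142718) + 234791*(-1/9) = -286893/142718 - 234791/9 = -33511483975/1284462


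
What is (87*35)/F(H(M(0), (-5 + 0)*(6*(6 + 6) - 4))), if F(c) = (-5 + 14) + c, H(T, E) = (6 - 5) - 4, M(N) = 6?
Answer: 1015/2 ≈ 507.50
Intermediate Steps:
H(T, E) = -3 (H(T, E) = 1 - 4 = -3)
F(c) = 9 + c
(87*35)/F(H(M(0), (-5 + 0)*(6*(6 + 6) - 4))) = (87*35)/(9 - 3) = 3045/6 = 3045*(⅙) = 1015/2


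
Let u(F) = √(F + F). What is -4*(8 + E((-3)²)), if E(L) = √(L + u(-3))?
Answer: -32 - 4*√(9 + I*√6) ≈ -44.109 - 1.6183*I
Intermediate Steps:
u(F) = √2*√F (u(F) = √(2*F) = √2*√F)
E(L) = √(L + I*√6) (E(L) = √(L + √2*√(-3)) = √(L + √2*(I*√3)) = √(L + I*√6))
-4*(8 + E((-3)²)) = -4*(8 + √((-3)² + I*√6)) = -4*(8 + √(9 + I*√6)) = -32 - 4*√(9 + I*√6)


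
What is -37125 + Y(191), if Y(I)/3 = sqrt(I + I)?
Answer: -37125 + 3*sqrt(382) ≈ -37066.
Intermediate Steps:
Y(I) = 3*sqrt(2)*sqrt(I) (Y(I) = 3*sqrt(I + I) = 3*sqrt(2*I) = 3*(sqrt(2)*sqrt(I)) = 3*sqrt(2)*sqrt(I))
-37125 + Y(191) = -37125 + 3*sqrt(2)*sqrt(191) = -37125 + 3*sqrt(382)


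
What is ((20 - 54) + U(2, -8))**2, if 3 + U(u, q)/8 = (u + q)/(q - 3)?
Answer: 348100/121 ≈ 2876.9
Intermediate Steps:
U(u, q) = -24 + 8*(q + u)/(-3 + q) (U(u, q) = -24 + 8*((u + q)/(q - 3)) = -24 + 8*((q + u)/(-3 + q)) = -24 + 8*(q + u)/(-3 + q))
((20 - 54) + U(2, -8))**2 = ((20 - 54) + 8*(9 + 2 - 2*(-8))/(-3 - 8))**2 = (-34 + 8*(9 + 2 + 16)/(-11))**2 = (-34 + 8*(-1/11)*27)**2 = (-34 - 216/11)**2 = (-590/11)**2 = 348100/121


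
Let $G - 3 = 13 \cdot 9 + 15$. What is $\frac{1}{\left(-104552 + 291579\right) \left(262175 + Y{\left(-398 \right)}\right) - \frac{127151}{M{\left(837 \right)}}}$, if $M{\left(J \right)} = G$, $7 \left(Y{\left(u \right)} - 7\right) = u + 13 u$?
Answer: $\frac{135}{6599642194819} \approx 2.0456 \cdot 10^{-11}$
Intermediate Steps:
$Y{\left(u \right)} = 7 + 2 u$ ($Y{\left(u \right)} = 7 + \frac{u + 13 u}{7} = 7 + \frac{14 u}{7} = 7 + 2 u$)
$G = 135$ ($G = 3 + \left(13 \cdot 9 + 15\right) = 3 + \left(117 + 15\right) = 3 + 132 = 135$)
$M{\left(J \right)} = 135$
$\frac{1}{\left(-104552 + 291579\right) \left(262175 + Y{\left(-398 \right)}\right) - \frac{127151}{M{\left(837 \right)}}} = \frac{1}{\left(-104552 + 291579\right) \left(262175 + \left(7 + 2 \left(-398\right)\right)\right) - \frac{127151}{135}} = \frac{1}{187027 \left(262175 + \left(7 - 796\right)\right) - \frac{127151}{135}} = \frac{1}{187027 \left(262175 - 789\right) - \frac{127151}{135}} = \frac{1}{187027 \cdot 261386 - \frac{127151}{135}} = \frac{1}{48886239422 - \frac{127151}{135}} = \frac{1}{\frac{6599642194819}{135}} = \frac{135}{6599642194819}$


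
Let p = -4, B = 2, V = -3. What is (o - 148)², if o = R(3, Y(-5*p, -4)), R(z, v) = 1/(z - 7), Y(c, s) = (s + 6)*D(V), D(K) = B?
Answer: 351649/16 ≈ 21978.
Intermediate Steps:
D(K) = 2
Y(c, s) = 12 + 2*s (Y(c, s) = (s + 6)*2 = (6 + s)*2 = 12 + 2*s)
R(z, v) = 1/(-7 + z)
o = -¼ (o = 1/(-7 + 3) = 1/(-4) = -¼ ≈ -0.25000)
(o - 148)² = (-¼ - 148)² = (-593/4)² = 351649/16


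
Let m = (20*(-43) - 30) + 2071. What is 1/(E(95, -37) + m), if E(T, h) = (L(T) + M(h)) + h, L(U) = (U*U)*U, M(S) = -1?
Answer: 1/858518 ≈ 1.1648e-6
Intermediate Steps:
m = 1181 (m = (-860 - 30) + 2071 = -890 + 2071 = 1181)
L(U) = U³ (L(U) = U²*U = U³)
E(T, h) = -1 + h + T³ (E(T, h) = (T³ - 1) + h = (-1 + T³) + h = -1 + h + T³)
1/(E(95, -37) + m) = 1/((-1 - 37 + 95³) + 1181) = 1/((-1 - 37 + 857375) + 1181) = 1/(857337 + 1181) = 1/858518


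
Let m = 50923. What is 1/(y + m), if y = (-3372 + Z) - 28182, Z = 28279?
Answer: 1/47648 ≈ 2.0987e-5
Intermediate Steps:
y = -3275 (y = (-3372 + 28279) - 28182 = 24907 - 28182 = -3275)
1/(y + m) = 1/(-3275 + 50923) = 1/47648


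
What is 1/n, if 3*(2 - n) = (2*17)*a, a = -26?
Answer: 3/890 ≈ 0.0033708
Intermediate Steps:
n = 890/3 (n = 2 - 2*17*(-26)/3 = 2 - 34*(-26)/3 = 2 - ⅓*(-884) = 2 + 884/3 = 890/3 ≈ 296.67)
1/n = 1/(890/3) = 3/890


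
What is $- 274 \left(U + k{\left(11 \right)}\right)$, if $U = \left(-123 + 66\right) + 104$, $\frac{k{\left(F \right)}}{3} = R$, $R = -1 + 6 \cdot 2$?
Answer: $-21920$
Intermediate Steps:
$R = 11$ ($R = -1 + 12 = 11$)
$k{\left(F \right)} = 33$ ($k{\left(F \right)} = 3 \cdot 11 = 33$)
$U = 47$ ($U = -57 + 104 = 47$)
$- 274 \left(U + k{\left(11 \right)}\right) = - 274 \left(47 + 33\right) = \left(-274\right) 80 = -21920$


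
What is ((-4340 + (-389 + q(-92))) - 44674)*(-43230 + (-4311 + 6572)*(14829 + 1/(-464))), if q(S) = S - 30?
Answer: -769474988188375/464 ≈ -1.6584e+12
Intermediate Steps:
q(S) = -30 + S
((-4340 + (-389 + q(-92))) - 44674)*(-43230 + (-4311 + 6572)*(14829 + 1/(-464))) = ((-4340 + (-389 + (-30 - 92))) - 44674)*(-43230 + (-4311 + 6572)*(14829 + 1/(-464))) = ((-4340 + (-389 - 122)) - 44674)*(-43230 + 2261*(14829 - 1/464)) = ((-4340 - 511) - 44674)*(-43230 + 2261*(6880655/464)) = (-4851 - 44674)*(-43230 + 15557160955/464) = -49525*15537102235/464 = -769474988188375/464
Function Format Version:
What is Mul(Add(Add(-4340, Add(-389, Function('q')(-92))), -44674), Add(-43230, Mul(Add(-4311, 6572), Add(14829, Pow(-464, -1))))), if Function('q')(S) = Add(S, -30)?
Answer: Rational(-769474988188375, 464) ≈ -1.6584e+12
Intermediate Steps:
Function('q')(S) = Add(-30, S)
Mul(Add(Add(-4340, Add(-389, Function('q')(-92))), -44674), Add(-43230, Mul(Add(-4311, 6572), Add(14829, Pow(-464, -1))))) = Mul(Add(Add(-4340, Add(-389, Add(-30, -92))), -44674), Add(-43230, Mul(Add(-4311, 6572), Add(14829, Pow(-464, -1))))) = Mul(Add(Add(-4340, Add(-389, -122)), -44674), Add(-43230, Mul(2261, Add(14829, Rational(-1, 464))))) = Mul(Add(Add(-4340, -511), -44674), Add(-43230, Mul(2261, Rational(6880655, 464)))) = Mul(Add(-4851, -44674), Add(-43230, Rational(15557160955, 464))) = Mul(-49525, Rational(15537102235, 464)) = Rational(-769474988188375, 464)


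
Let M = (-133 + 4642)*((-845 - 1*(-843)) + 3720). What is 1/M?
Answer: 1/16764462 ≈ 5.9650e-8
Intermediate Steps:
M = 16764462 (M = 4509*((-845 + 843) + 3720) = 4509*(-2 + 3720) = 4509*3718 = 16764462)
1/M = 1/16764462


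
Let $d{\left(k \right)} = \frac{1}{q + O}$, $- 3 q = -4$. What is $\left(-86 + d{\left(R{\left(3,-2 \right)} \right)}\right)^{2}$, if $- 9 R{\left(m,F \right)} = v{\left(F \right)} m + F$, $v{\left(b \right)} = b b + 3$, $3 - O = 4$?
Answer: $6889$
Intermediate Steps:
$O = -1$ ($O = 3 - 4 = -1$)
$q = \frac{4}{3}$ ($q = \left(- \frac{1}{3}\right) \left(-4\right) = \frac{4}{3} \approx 1.3333$)
$v{\left(b \right)} = 3 + b^{2}$ ($v{\left(b \right)} = b^{2} + 3 = 3 + b^{2}$)
$R{\left(m,F \right)} = - \frac{F}{9} - \frac{m \left(3 + F^{2}\right)}{9}$ ($R{\left(m,F \right)} = - \frac{\left(3 + F^{2}\right) m + F}{9} = - \frac{m \left(3 + F^{2}\right) + F}{9} = - \frac{F + m \left(3 + F^{2}\right)}{9} = - \frac{F}{9} - \frac{m \left(3 + F^{2}\right)}{9}$)
$d{\left(k \right)} = 3$ ($d{\left(k \right)} = \frac{1}{\frac{4}{3} - 1} = \frac{1}{\frac{1}{3}} = 3$)
$\left(-86 + d{\left(R{\left(3,-2 \right)} \right)}\right)^{2} = \left(-86 + 3\right)^{2} = \left(-83\right)^{2} = 6889$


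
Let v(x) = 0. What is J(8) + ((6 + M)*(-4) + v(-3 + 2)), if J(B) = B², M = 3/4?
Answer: 37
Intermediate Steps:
M = ¾ (M = 3*(¼) = ¾ ≈ 0.75000)
J(8) + ((6 + M)*(-4) + v(-3 + 2)) = 8² + ((6 + ¾)*(-4) + 0) = 64 + ((27/4)*(-4) + 0) = 64 + (-27 + 0) = 64 - 27 = 37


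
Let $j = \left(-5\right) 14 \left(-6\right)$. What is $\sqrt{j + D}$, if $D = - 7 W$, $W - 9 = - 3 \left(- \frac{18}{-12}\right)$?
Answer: $\frac{\sqrt{1554}}{2} \approx 19.71$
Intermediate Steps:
$W = \frac{9}{2}$ ($W = 9 - 3 \left(- \frac{18}{-12}\right) = 9 - 3 \left(\left(-18\right) \left(- \frac{1}{12}\right)\right) = 9 - \frac{9}{2} = \frac{9}{2} \approx 4.5$)
$j = 420$ ($j = \left(-70\right) \left(-6\right) = 420$)
$D = - \frac{63}{2}$ ($D = \left(-7\right) \frac{9}{2} = - \frac{63}{2} \approx -31.5$)
$\sqrt{j + D} = \sqrt{420 - \frac{63}{2}} = \sqrt{\frac{777}{2}} = \frac{\sqrt{1554}}{2}$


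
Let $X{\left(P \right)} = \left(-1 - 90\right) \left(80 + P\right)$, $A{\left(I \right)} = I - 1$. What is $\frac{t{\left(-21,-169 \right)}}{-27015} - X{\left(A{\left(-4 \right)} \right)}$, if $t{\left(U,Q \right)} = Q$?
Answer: $\frac{184377544}{27015} \approx 6825.0$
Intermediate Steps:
$A{\left(I \right)} = -1 + I$
$X{\left(P \right)} = -7280 - 91 P$ ($X{\left(P \right)} = - 91 \left(80 + P\right) = -7280 - 91 P$)
$\frac{t{\left(-21,-169 \right)}}{-27015} - X{\left(A{\left(-4 \right)} \right)} = - \frac{169}{-27015} - \left(-7280 - 91 \left(-1 - 4\right)\right) = \left(-169\right) \left(- \frac{1}{27015}\right) - \left(-7280 - -455\right) = \frac{169}{27015} - \left(-7280 + 455\right) = \frac{169}{27015} - -6825 = \frac{169}{27015} + 6825 = \frac{184377544}{27015}$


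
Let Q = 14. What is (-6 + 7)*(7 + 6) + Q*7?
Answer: 111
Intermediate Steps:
(-6 + 7)*(7 + 6) + Q*7 = (-6 + 7)*(7 + 6) + 14*7 = 1*13 + 98 = 13 + 98 = 111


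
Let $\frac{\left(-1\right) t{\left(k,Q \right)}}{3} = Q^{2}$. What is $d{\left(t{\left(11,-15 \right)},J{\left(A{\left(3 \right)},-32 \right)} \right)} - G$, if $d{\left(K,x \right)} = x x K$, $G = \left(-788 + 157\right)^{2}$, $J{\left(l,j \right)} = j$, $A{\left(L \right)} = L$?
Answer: $-1089361$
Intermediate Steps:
$t{\left(k,Q \right)} = - 3 Q^{2}$
$G = 398161$ ($G = \left(-631\right)^{2} = 398161$)
$d{\left(K,x \right)} = K x^{2}$ ($d{\left(K,x \right)} = x^{2} K = K x^{2}$)
$d{\left(t{\left(11,-15 \right)},J{\left(A{\left(3 \right)},-32 \right)} \right)} - G = - 3 \left(-15\right)^{2} \left(-32\right)^{2} - 398161 = \left(-3\right) 225 \cdot 1024 - 398161 = \left(-675\right) 1024 - 398161 = -691200 - 398161 = -1089361$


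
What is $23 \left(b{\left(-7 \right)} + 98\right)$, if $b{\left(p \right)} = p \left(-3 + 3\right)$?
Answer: $2254$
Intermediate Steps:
$b{\left(p \right)} = 0$ ($b{\left(p \right)} = p 0 = 0$)
$23 \left(b{\left(-7 \right)} + 98\right) = 23 \left(0 + 98\right) = 23 \cdot 98 = 2254$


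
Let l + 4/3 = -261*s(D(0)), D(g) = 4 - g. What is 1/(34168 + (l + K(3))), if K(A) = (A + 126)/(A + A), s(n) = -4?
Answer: 6/211393 ≈ 2.8383e-5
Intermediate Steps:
K(A) = (126 + A)/(2*A) (K(A) = (126 + A)/((2*A)) = (126 + A)*(1/(2*A)) = (126 + A)/(2*A))
l = 3128/3 (l = -4/3 - 261*(-4) = -4/3 + 1044 = 3128/3 ≈ 1042.7)
1/(34168 + (l + K(3))) = 1/(34168 + (3128/3 + (1/2)*(126 + 3)/3)) = 1/(34168 + (3128/3 + (1/2)*(1/3)*129)) = 1/(34168 + (3128/3 + 43/2)) = 1/(34168 + 6385/6) = 1/(211393/6) = 6/211393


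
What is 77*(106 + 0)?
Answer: 8162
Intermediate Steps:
77*(106 + 0) = 77*106 = 8162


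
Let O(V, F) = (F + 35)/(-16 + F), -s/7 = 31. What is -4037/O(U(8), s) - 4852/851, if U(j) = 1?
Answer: -801351535/154882 ≈ -5173.9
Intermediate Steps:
s = -217 (s = -7*31 = -217)
O(V, F) = (35 + F)/(-16 + F)
-4037/O(U(8), s) - 4852/851 = -4037*(-16 - 217)/(35 - 217) - 4852/851 = -4037/(-182/(-233)) - 4852*1/851 = -4037/((-1/233*(-182))) - 4852/851 = -4037/182/233 - 4852/851 = -4037*233/182 - 4852/851 = -940621/182 - 4852/851 = -801351535/154882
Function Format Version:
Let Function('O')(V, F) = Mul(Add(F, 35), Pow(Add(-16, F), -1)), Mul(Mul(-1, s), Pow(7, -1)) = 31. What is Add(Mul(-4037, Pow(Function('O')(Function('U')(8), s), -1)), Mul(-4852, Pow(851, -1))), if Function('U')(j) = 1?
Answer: Rational(-801351535, 154882) ≈ -5173.9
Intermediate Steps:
s = -217 (s = Mul(-7, 31) = -217)
Function('O')(V, F) = Mul(Pow(Add(-16, F), -1), Add(35, F)) (Function('O')(V, F) = Mul(Add(35, F), Pow(Add(-16, F), -1)) = Mul(Pow(Add(-16, F), -1), Add(35, F)))
Add(Mul(-4037, Pow(Function('O')(Function('U')(8), s), -1)), Mul(-4852, Pow(851, -1))) = Add(Mul(-4037, Pow(Mul(Pow(Add(-16, -217), -1), Add(35, -217)), -1)), Mul(-4852, Pow(851, -1))) = Add(Mul(-4037, Pow(Mul(Pow(-233, -1), -182), -1)), Mul(-4852, Rational(1, 851))) = Add(Mul(-4037, Pow(Mul(Rational(-1, 233), -182), -1)), Rational(-4852, 851)) = Add(Mul(-4037, Pow(Rational(182, 233), -1)), Rational(-4852, 851)) = Add(Mul(-4037, Rational(233, 182)), Rational(-4852, 851)) = Add(Rational(-940621, 182), Rational(-4852, 851)) = Rational(-801351535, 154882)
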